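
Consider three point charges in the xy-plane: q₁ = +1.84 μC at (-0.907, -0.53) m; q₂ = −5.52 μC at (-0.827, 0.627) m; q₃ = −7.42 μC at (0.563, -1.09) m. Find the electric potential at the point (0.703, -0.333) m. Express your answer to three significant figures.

Electric potential is a scalar, so the contributions from each charge add algebraically: V = Σ kqᵢ/rᵢ.
Distances from the field point to each charge: r₁ = 1.62 m, r₂ = 1.81 m, r₃ = 0.770 m.
V = k[(1.84×10⁻⁶)/(1.62) + (-5.52×10⁻⁶)/(1.81) + (-7.42×10⁻⁶)/(0.770)] = -1.04×10⁵ V.

-1.04×10⁵ V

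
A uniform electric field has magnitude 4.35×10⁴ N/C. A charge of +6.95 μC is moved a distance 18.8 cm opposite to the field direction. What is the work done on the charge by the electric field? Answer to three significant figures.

-0.0568 J

The potential change for a displacement 18.8 cm opposite to the field direction is ΔV = +Ed = 8180 V.
W_field = −qΔV = -0.0568 J.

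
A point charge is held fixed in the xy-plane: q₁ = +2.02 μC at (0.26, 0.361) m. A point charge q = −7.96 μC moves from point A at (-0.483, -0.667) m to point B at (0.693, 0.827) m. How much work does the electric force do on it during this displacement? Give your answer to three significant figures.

The work done by the electric force is W_field = −ΔU = −q(V_B − V_A) = q(V_A − V_B).
At A: distance to the source charge is 1.27 m; V_A = kq₁/r = 1.43×10⁴ V.
At B: distance to the source charge is 0.636 m; V_B = kq₁/r = 2.85×10⁴ V.
ΔV = V_B − V_A = 1.42×10⁴ V.
W_field = −qΔV = −(-7.96×10⁻⁶ C)(1.42×10⁴ V) = 0.113 J.

0.113 J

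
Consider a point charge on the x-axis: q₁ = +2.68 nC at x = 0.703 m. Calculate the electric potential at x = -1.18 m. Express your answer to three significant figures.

The total potential is the scalar sum of each charge's contribution, V = Σ kqᵢ/rᵢ.
V = k[(2.68×10⁻⁹)/(1.88)] = 12.8 V.

12.8 V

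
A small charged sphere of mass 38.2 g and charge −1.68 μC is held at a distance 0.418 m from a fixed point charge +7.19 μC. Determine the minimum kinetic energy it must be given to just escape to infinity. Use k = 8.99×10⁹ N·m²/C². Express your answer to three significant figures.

0.260 J

To just escape, total mechanical energy must reach zero at infinity: ½mv²_min + U = 0, so ½mv²_min = −U = |kQq|/r.
|U| = |kQq|/r = (8.99×10⁹ N·m²/C²)(7.19×10⁻⁶)(1.68×10⁻⁶)/(0.418) = 0.260 J.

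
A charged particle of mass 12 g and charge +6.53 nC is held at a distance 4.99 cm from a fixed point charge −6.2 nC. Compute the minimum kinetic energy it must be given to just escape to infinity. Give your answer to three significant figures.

To just escape, total mechanical energy must reach zero at infinity: ½mv²_min + U = 0, so ½mv²_min = −U = |kQq|/r.
|U| = |kQq|/r = (8.99×10⁹ N·m²/C²)(6.20×10⁻⁹)(6.53×10⁻⁹)/(0.0499) = 7.29×10⁻⁶ J.

7.29×10⁻⁶ J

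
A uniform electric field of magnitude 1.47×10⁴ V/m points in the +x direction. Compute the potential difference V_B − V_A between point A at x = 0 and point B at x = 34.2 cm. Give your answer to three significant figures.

-5030 V

In a uniform field, potential decreases in the direction of E: V_B − V_A = −E·Δx.
V_B − V_A = −(1.47×10⁴ V/m)(0.342 m) = -5030 V.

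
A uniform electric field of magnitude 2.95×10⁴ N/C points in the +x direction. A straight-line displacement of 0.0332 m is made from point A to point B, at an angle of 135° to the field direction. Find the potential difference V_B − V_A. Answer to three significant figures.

693 V

Only the component of displacement along E changes the potential: ΔV = −E·d·cosθ.
ΔV = −(2.95×10⁴ V/m)(0.0332 m)cos135° = 693 V.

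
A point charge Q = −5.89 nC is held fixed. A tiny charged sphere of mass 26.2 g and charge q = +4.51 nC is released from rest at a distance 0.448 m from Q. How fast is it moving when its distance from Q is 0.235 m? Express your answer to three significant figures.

Only the electrostatic force acts, so mechanical energy is conserved: ½mv² = U₁ − U₂ = kQq(1/r₁ − 1/r₂).
U₁ − U₂ = (8.99×10⁹ N·m²/C²)(-5.89×10⁻⁹ C)(4.51×10⁻⁹ C)(1/0.448 − 1/0.235) = 4.83×10⁻⁷ J.
v = √(2·4.83×10⁻⁷/0.0262) = 6.07×10⁻³ m/s.

6.07×10⁻³ m/s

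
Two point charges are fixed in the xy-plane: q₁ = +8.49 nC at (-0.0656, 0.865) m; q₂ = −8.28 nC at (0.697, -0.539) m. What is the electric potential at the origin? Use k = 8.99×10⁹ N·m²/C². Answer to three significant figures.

3.50 V

The total potential is the scalar sum of each charge's contribution, V = Σ kqᵢ/rᵢ.
Distances from the field point to each charge: r₁ = 0.867 m, r₂ = 0.881 m.
V = k[(8.49×10⁻⁹)/(0.867) + (-8.28×10⁻⁹)/(0.881)] = 3.50 V.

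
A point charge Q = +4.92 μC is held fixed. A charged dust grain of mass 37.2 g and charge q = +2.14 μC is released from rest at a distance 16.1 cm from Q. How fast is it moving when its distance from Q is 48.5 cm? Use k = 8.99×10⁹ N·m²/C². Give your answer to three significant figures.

4.60 m/s

Only the electrostatic force acts, so mechanical energy is conserved: ½mv² = U₁ − U₂ = kQq(1/r₁ − 1/r₂).
U₁ − U₂ = (8.99×10⁹ N·m²/C²)(4.92×10⁻⁶ C)(2.14×10⁻⁶ C)(1/0.161 − 1/0.485) = 0.393 J.
v = √(2·0.393/0.0372) = 4.60 m/s.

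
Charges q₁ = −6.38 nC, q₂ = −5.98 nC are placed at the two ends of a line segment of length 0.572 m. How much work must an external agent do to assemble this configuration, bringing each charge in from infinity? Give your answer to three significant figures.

6.00×10⁻⁷ J

The work to assemble the configuration equals its total potential energy, U = Σ kqᵢqⱼ/rᵢⱼ over all pairs.
The separation is r = 0.572 m.
U = (6.00×10⁻⁷) = 6.00×10⁻⁷ J.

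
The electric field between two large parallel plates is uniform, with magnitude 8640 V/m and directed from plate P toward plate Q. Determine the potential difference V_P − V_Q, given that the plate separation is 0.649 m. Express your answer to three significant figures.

5610 V

In a uniform field, potential decreases in the direction of E: ΔV = −E·d for a displacement d parallel to E.
Going from Q to P is a displacement of 0.649 m opposite to the field, so V_P − V_Q = +Ed = 5610 V.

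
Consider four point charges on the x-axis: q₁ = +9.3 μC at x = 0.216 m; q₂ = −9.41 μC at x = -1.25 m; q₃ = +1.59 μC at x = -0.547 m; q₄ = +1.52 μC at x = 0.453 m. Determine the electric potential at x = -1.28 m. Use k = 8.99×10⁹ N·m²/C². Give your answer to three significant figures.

-2.74×10⁶ V

Electric potential is a scalar, so the contributions from each charge add algebraically: V = Σ kqᵢ/rᵢ.
Distances from the field point to each charge: r₁ = 1.50 m, r₂ = 0.0300 m, r₃ = 0.733 m, r₄ = 1.73 m.
V = k[(9.30×10⁻⁶)/(1.50) + (-9.41×10⁻⁶)/(0.0300) + (1.59×10⁻⁶)/(0.733) + (1.52×10⁻⁶)/(1.73)] = -2.74×10⁶ V.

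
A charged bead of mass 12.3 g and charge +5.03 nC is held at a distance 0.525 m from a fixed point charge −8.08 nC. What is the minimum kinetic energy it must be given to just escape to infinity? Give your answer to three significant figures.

To just escape, total mechanical energy must reach zero at infinity: ½mv²_min + U = 0, so ½mv²_min = −U = |kQq|/r.
|U| = |kQq|/r = (8.99×10⁹ N·m²/C²)(8.08×10⁻⁹)(5.03×10⁻⁹)/(0.525) = 6.96×10⁻⁷ J.

6.96×10⁻⁷ J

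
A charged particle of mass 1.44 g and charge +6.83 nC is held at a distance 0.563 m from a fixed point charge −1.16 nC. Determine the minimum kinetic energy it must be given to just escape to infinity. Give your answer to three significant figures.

1.27×10⁻⁷ J

To just escape, total mechanical energy must reach zero at infinity: ½mv²_min + U = 0, so ½mv²_min = −U = |kQq|/r.
|U| = |kQq|/r = (8.99×10⁹ N·m²/C²)(1.16×10⁻⁹)(6.83×10⁻⁹)/(0.563) = 1.27×10⁻⁷ J.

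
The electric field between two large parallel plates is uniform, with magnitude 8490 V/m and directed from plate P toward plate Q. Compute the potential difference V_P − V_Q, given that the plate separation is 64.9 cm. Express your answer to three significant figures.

5510 V

In a uniform field, potential decreases in the direction of E: ΔV = −E·d for a displacement d parallel to E.
Going from Q to P is a displacement of 64.9 cm opposite to the field, so V_P − V_Q = +Ed = 5510 V.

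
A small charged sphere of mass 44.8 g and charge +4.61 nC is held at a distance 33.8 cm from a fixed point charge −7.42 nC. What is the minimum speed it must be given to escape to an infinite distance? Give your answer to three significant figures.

To just escape, total mechanical energy must reach zero at infinity: ½mv²_min + U = 0, so ½mv²_min = −U = |kQq|/r.
|U| = |kQq|/r = (8.99×10⁹ N·m²/C²)(7.42×10⁻⁹)(4.61×10⁻⁹)/(0.338) = 9.10×10⁻⁷ J.
v_min = √(2|U|/m) = √(2·9.10×10⁻⁷/0.0448) = 6.37×10⁻³ m/s.

6.37×10⁻³ m/s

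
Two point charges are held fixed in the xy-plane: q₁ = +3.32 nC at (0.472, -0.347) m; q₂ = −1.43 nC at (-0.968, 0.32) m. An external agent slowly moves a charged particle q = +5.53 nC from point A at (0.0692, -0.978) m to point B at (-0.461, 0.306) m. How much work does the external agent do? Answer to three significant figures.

-1.73×10⁻⁷ J

For quasistatic motion the external work equals the change in potential energy: W_ext = qΔV = q(V_B − V_A).
At A: distances to the source charges are 0.749 m, 1.66 m; V_A = Σ kqᵢ/rᵢ = 32.1 V.
At B: distances to the source charges are 1.14 m, 0.507 m; V_B = Σ kqᵢ/rᵢ = 0.862 V.
ΔV = V_B − V_A = -31.3 V.
W_ext = qΔV = (5.53×10⁻⁹ C)(-31.3 V) = -1.73×10⁻⁷ J.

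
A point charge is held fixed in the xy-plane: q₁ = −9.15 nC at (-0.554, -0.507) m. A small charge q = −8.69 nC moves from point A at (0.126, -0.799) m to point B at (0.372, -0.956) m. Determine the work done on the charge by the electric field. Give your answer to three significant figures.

The work done by the electric force is W_field = −ΔU = −q(V_B − V_A) = q(V_A − V_B).
At A: distance to the source charge is 0.740 m; V_A = kq₁/r = -111 V.
At B: distance to the source charge is 1.03 m; V_B = kq₁/r = -79.9 V.
ΔV = V_B − V_A = 31.2 V.
W_field = −qΔV = −(-8.69×10⁻⁹ C)(31.2 V) = 2.71×10⁻⁷ J.

2.71×10⁻⁷ J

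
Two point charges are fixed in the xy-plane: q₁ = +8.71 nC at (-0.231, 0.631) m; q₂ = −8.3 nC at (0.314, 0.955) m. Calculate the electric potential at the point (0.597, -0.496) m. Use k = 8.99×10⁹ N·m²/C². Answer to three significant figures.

Electric potential is a scalar, so the contributions from each charge add algebraically: V = Σ kqᵢ/rᵢ.
Distances from the field point to each charge: r₁ = 1.40 m, r₂ = 1.48 m.
V = k[(8.71×10⁻⁹)/(1.40) + (-8.30×10⁻⁹)/(1.48)] = 5.52 V.

5.52 V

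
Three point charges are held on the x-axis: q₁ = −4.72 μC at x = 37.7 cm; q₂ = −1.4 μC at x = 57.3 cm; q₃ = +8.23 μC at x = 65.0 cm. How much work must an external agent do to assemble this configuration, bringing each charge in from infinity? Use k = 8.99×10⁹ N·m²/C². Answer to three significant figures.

The assembly work is the sum of pairwise potential energies, U = Σ_{i<j} kqᵢqⱼ/rᵢⱼ.
Pair separations: r₁₂ = 0.196 m, r₁₃ = 0.273 m, r₂₃ = 0.0770 m.
U = (0.303) + (-1.28) + (-1.35) = -2.32 J.

-2.32 J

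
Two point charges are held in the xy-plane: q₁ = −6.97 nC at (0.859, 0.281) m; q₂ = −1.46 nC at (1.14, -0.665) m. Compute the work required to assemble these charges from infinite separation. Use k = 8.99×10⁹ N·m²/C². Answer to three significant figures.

The assembly work is the sum of pairwise potential energies, U = Σ_{i<j} kqᵢqⱼ/rᵢⱼ.
Pair separations: r₁₂ = 0.987 m.
U = (9.27×10⁻⁸) = 9.27×10⁻⁸ J.

9.27×10⁻⁸ J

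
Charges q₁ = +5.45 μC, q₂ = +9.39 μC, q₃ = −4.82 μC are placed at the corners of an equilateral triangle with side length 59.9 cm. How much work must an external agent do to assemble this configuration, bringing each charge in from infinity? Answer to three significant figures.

The work to assemble the configuration equals its total potential energy, U = Σ kqᵢqⱼ/rᵢⱼ over all pairs.
All three pair separations equal the side length, 0.599 m.
U = (0.768) + (-0.394) + (-0.679) = -0.305 J.

-0.305 J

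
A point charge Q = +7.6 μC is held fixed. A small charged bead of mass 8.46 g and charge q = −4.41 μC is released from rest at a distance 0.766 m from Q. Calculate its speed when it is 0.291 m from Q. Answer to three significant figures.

12.3 m/s

Only the electrostatic force acts, so mechanical energy is conserved: ½mv² = U₁ − U₂ = kQq(1/r₁ − 1/r₂).
U₁ − U₂ = (8.99×10⁹ N·m²/C²)(7.60×10⁻⁶ C)(-4.41×10⁻⁶ C)(1/0.766 − 1/0.291) = 0.642 J.
v = √(2·0.642/8.46×10⁻³) = 12.3 m/s.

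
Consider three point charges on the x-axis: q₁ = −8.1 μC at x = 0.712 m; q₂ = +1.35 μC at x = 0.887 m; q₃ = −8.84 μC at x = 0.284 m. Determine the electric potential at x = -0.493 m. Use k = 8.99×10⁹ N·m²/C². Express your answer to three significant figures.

The total potential is the scalar sum of each charge's contribution, V = Σ kqᵢ/rᵢ.
Distances from the field point to each charge: r₁ = 1.21 m, r₂ = 1.38 m, r₃ = 0.777 m.
V = k[(-8.10×10⁻⁶)/(1.21) + (1.35×10⁻⁶)/(1.38) + (-8.84×10⁻⁶)/(0.777)] = -1.54×10⁵ V.

-1.54×10⁵ V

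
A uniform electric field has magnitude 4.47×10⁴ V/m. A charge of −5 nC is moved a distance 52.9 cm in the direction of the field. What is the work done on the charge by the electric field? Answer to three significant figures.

The potential change for a displacement 52.9 cm in the direction of the field is ΔV = −Ed = -2.36×10⁴ V.
W_field = −qΔV = -1.18×10⁻⁴ J.

-1.18×10⁻⁴ J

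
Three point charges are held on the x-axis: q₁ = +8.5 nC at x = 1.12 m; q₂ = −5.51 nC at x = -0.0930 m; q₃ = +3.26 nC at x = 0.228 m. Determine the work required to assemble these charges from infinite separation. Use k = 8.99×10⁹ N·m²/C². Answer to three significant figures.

The assembly work is the sum of pairwise potential energies, U = Σ_{i<j} kqᵢqⱼ/rᵢⱼ.
Pair separations: r₁₂ = 1.21 m, r₁₃ = 0.892 m, r₂₃ = 0.321 m.
U = (-3.47×10⁻⁷) + (2.79×10⁻⁷) + (-5.03×10⁻⁷) = -5.71×10⁻⁷ J.

-5.71×10⁻⁷ J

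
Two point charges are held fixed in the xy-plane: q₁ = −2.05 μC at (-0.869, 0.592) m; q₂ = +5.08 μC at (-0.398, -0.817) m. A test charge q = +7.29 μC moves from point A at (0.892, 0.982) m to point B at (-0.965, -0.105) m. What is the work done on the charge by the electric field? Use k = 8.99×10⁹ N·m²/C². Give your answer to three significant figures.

The work done by the electric force is W_field = −ΔU = −q(V_B − V_A) = q(V_A − V_B).
At A: distances to the source charges are 1.80 m, 2.21 m; V_A = Σ kqᵢ/rᵢ = 1.04×10⁴ V.
At B: distances to the source charges are 0.704 m, 0.910 m; V_B = Σ kqᵢ/rᵢ = 2.40×10⁴ V.
ΔV = V_B − V_A = 1.36×10⁴ V.
W_field = −qΔV = −(7.29×10⁻⁶ C)(1.36×10⁴ V) = -0.0989 J.

-0.0989 J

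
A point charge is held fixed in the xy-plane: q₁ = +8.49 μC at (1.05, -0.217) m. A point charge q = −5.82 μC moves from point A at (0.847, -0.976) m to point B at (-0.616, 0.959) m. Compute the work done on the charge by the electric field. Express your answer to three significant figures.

The work done by the electric force is W_field = −ΔU = −q(V_B − V_A) = q(V_A − V_B).
At A: distance to the source charge is 0.786 m; V_A = kq₁/r = 9.71×10⁴ V.
At B: distance to the source charge is 2.04 m; V_B = kq₁/r = 3.74×10⁴ V.
ΔV = V_B − V_A = -5.97×10⁴ V.
W_field = −qΔV = −(-5.82×10⁻⁶ C)(-5.97×10⁴ V) = -0.348 J.

-0.348 J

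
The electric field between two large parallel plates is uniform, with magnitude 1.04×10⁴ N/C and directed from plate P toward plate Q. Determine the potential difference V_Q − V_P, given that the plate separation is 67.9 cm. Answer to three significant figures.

In a uniform field, potential decreases in the direction of E: ΔV = −E·d for a displacement d parallel to E.
Going from P to Q is a displacement of 67.9 cm along the field, so V_Q − V_P = −Ed = -7060 V.

-7060 V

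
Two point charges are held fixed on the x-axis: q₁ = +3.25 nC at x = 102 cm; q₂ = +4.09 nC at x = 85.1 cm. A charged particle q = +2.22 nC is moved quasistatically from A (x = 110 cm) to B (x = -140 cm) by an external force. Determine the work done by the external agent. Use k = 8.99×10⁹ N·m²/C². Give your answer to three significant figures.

For quasistatic motion the external work equals the change in potential energy: W_ext = qΔV = q(V_B − V_A).
At A: distances to the source charges are 0.0800 m, 0.249 m; V_A = Σ kqᵢ/rᵢ = 513 V.
At B: distances to the source charges are 2.42 m, 2.25 m; V_B = Σ kqᵢ/rᵢ = 28.4 V.
ΔV = V_B − V_A = -484 V.
W_ext = qΔV = (2.22×10⁻⁹ C)(-484 V) = -1.08×10⁻⁶ J.

-1.08×10⁻⁶ J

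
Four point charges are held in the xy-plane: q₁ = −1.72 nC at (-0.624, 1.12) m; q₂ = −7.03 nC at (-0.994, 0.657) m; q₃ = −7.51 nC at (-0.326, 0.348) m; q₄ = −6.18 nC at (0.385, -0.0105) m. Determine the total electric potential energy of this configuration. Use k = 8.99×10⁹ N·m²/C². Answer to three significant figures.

1.81×10⁻⁶ J

The work to assemble the configuration equals its total potential energy, U = Σ kqᵢqⱼ/rᵢⱼ over all pairs.
Pair separations: r₁₂ = 0.593 m, r₁₃ = 0.828 m, r₁₄ = 1.52 m, r₂₃ = 0.736 m, r₂₄ = 1.53 m, r₃₄ = 0.796 m.
Summing all 6 pair terms gives U = 1.81×10⁻⁶ J.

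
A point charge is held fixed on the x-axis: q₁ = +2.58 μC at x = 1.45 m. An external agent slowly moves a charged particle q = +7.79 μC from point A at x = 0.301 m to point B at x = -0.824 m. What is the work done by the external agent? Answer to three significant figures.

-0.0778 J

For quasistatic motion the external work equals the change in potential energy: W_ext = qΔV = q(V_B − V_A).
At A: distance to the source charge is 1.15 m; V_A = kq₁/r = 2.02×10⁴ V.
At B: distance to the source charge is 2.27 m; V_B = kq₁/r = 1.02×10⁴ V.
ΔV = V_B − V_A = -9990 V.
W_ext = qΔV = (7.79×10⁻⁶ C)(-9990 V) = -0.0778 J.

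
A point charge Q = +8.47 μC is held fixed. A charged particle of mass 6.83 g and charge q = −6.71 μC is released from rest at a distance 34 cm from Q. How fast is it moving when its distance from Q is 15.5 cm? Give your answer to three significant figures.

Only the electrostatic force acts, so mechanical energy is conserved: ½mv² = U₁ − U₂ = kQq(1/r₁ − 1/r₂).
U₁ − U₂ = (8.99×10⁹ N·m²/C²)(8.47×10⁻⁶ C)(-6.71×10⁻⁶ C)(1/0.340 − 1/0.155) = 1.79 J.
v = √(2·1.79/6.83×10⁻³) = 22.9 m/s.

22.9 m/s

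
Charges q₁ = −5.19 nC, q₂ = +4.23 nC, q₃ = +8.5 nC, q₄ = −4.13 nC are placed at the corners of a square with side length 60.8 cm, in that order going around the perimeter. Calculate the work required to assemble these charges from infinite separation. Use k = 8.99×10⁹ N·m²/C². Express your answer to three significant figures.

-6.39×10⁻⁷ J

The assembly work is the sum of pairwise potential energies, U = Σ_{i<j} kqᵢqⱼ/rᵢⱼ.
The four side pairs have separation 0.608 m and the two diagonal pairs 0.860 m.
Summing all 6 pair terms gives U = -6.39×10⁻⁷ J.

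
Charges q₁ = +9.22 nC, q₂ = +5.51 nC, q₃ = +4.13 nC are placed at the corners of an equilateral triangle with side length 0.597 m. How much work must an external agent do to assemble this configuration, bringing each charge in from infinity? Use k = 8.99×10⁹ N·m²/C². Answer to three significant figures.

1.68×10⁻⁶ J

The work to assemble the configuration equals its total potential energy, U = Σ kqᵢqⱼ/rᵢⱼ over all pairs.
All three pair separations equal the side length, 0.597 m.
U = (7.65×10⁻⁷) + (5.73×10⁻⁷) + (3.43×10⁻⁷) = 1.68×10⁻⁶ J.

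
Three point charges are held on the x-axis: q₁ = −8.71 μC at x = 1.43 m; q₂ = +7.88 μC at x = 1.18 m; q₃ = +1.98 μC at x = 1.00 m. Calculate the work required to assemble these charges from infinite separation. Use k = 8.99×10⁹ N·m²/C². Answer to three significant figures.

The work to assemble the configuration equals its total potential energy, U = Σ kqᵢqⱼ/rᵢⱼ over all pairs.
Pair separations: r₁₂ = 0.250 m, r₁₃ = 0.430 m, r₂₃ = 0.180 m.
U = (-2.47) + (-0.361) + (0.779) = -2.05 J.

-2.05 J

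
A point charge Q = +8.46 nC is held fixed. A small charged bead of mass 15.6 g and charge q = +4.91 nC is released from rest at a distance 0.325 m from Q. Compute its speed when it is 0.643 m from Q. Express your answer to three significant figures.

8.54×10⁻³ m/s

Only the electrostatic force acts, so mechanical energy is conserved: ½mv² = U₁ − U₂ = kQq(1/r₁ − 1/r₂).
U₁ − U₂ = (8.99×10⁹ N·m²/C²)(8.46×10⁻⁹ C)(4.91×10⁻⁹ C)(1/0.325 − 1/0.643) = 5.68×10⁻⁷ J.
v = √(2·5.68×10⁻⁷/0.0156) = 8.54×10⁻³ m/s.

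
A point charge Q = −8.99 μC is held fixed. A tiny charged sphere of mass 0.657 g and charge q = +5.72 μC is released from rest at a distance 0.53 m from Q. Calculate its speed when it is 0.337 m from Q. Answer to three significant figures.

Only the electrostatic force acts, so mechanical energy is conserved: ½mv² = U₁ − U₂ = kQq(1/r₁ − 1/r₂).
U₁ − U₂ = (8.99×10⁹ N·m²/C²)(-8.99×10⁻⁶ C)(5.72×10⁻⁶ C)(1/0.530 − 1/0.337) = 0.500 J.
v = √(2·0.500/6.57×10⁻⁴) = 39.0 m/s.

39.0 m/s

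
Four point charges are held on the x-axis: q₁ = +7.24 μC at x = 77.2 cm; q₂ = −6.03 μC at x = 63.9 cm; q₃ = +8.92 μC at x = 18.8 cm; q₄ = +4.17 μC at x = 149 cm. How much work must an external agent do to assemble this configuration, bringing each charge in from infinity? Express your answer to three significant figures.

The assembly work is the sum of pairwise potential energies, U = Σ_{i<j} kqᵢqⱼ/rᵢⱼ.
Pair separations: r₁₂ = 0.133 m, r₁₃ = 0.584 m, r₁₄ = 0.718 m, r₂₃ = 0.451 m, r₂₄ = 0.851 m, r₃₄ = 1.30 m.
Summing all 6 pair terms gives U = -2.66 J.

-2.66 J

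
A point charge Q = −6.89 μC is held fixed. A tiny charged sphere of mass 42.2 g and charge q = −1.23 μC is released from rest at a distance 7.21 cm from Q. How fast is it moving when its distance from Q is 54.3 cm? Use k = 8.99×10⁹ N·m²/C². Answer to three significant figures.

Only the electrostatic force acts, so mechanical energy is conserved: ½mv² = U₁ − U₂ = kQq(1/r₁ − 1/r₂).
U₁ − U₂ = (8.99×10⁹ N·m²/C²)(-6.89×10⁻⁶ C)(-1.23×10⁻⁶ C)(1/0.0721 − 1/0.543) = 0.916 J.
v = √(2·0.916/0.0422) = 6.59 m/s.

6.59 m/s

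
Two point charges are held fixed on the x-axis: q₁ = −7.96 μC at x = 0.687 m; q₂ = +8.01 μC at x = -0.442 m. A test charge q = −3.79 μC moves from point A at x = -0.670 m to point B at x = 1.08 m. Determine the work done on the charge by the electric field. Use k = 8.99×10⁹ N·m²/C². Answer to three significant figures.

-1.51 J

The work done by the electric force is W_field = −ΔU = −q(V_B − V_A) = q(V_A − V_B).
At A: distances to the source charges are 1.36 m, 0.228 m; V_A = Σ kqᵢ/rᵢ = 2.63×10⁵ V.
At B: distances to the source charges are 0.393 m, 1.52 m; V_B = Σ kqᵢ/rᵢ = -1.35×10⁵ V.
ΔV = V_B − V_A = -3.98×10⁵ V.
W_field = −qΔV = −(-3.79×10⁻⁶ C)(-3.98×10⁵ V) = -1.51 J.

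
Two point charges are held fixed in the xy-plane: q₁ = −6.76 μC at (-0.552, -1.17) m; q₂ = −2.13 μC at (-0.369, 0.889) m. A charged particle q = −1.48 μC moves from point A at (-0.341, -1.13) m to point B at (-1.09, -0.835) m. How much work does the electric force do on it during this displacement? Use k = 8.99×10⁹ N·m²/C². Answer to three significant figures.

The work done by the electric force is W_field = −ΔU = −q(V_B − V_A) = q(V_A − V_B).
At A: distances to the source charges are 0.215 m, 2.02 m; V_A = Σ kqᵢ/rᵢ = -2.92×10⁵ V.
At B: distances to the source charges are 0.634 m, 1.87 m; V_B = Σ kqᵢ/rᵢ = -1.06×10⁵ V.
ΔV = V_B − V_A = 1.86×10⁵ V.
W_field = −qΔV = −(-1.48×10⁻⁶ C)(1.86×10⁵ V) = 0.276 J.

0.276 J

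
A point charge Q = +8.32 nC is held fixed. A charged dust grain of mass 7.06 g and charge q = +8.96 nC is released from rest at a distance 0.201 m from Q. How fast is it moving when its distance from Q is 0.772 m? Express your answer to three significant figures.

Only the electrostatic force acts, so mechanical energy is conserved: ½mv² = U₁ − U₂ = kQq(1/r₁ − 1/r₂).
U₁ − U₂ = (8.99×10⁹ N·m²/C²)(8.32×10⁻⁹ C)(8.96×10⁻⁹ C)(1/0.201 − 1/0.772) = 2.47×10⁻⁶ J.
v = √(2·2.47×10⁻⁶/7.06×10⁻³) = 0.0264 m/s.

0.0264 m/s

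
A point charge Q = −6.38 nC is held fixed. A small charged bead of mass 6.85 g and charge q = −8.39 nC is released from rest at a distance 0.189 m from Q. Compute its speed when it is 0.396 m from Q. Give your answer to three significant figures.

0.0197 m/s

Only the electrostatic force acts, so mechanical energy is conserved: ½mv² = U₁ − U₂ = kQq(1/r₁ − 1/r₂).
U₁ − U₂ = (8.99×10⁹ N·m²/C²)(-6.38×10⁻⁹ C)(-8.39×10⁻⁹ C)(1/0.189 − 1/0.396) = 1.33×10⁻⁶ J.
v = √(2·1.33×10⁻⁶/6.85×10⁻³) = 0.0197 m/s.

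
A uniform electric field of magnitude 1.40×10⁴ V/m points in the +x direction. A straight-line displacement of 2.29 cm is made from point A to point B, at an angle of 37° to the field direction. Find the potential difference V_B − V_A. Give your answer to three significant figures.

-256 V

Only the component of displacement along E changes the potential: ΔV = −E·d·cosθ.
ΔV = −(1.40×10⁴ V/m)(0.0229 m)cos37° = -256 V.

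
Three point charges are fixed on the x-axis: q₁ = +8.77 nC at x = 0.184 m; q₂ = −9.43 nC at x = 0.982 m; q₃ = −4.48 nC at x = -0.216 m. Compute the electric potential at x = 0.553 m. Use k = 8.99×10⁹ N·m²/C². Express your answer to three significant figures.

The total potential is the scalar sum of each charge's contribution, V = Σ kqᵢ/rᵢ.
Distances from the field point to each charge: r₁ = 0.369 m, r₂ = 0.429 m, r₃ = 0.769 m.
V = k[(8.77×10⁻⁹)/(0.369) + (-9.43×10⁻⁹)/(0.429) + (-4.48×10⁻⁹)/(0.769)] = -36.3 V.

-36.3 V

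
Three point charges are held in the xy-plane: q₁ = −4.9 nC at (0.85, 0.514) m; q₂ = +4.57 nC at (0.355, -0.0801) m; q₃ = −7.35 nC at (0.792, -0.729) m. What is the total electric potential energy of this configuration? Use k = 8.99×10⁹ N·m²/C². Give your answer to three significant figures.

The work to assemble the configuration equals its total potential energy, U = Σ kqᵢqⱼ/rᵢⱼ over all pairs.
Pair separations: r₁₂ = 0.773 m, r₁₃ = 1.24 m, r₂₃ = 0.782 m.
U = (-2.60×10⁻⁷) + (2.60×10⁻⁷) + (-3.86×10⁻⁷) = -3.86×10⁻⁷ J.

-3.86×10⁻⁷ J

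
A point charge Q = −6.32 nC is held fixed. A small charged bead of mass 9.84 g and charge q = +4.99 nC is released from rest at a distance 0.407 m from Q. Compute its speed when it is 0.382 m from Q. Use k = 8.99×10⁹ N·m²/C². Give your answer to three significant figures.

Only the electrostatic force acts, so mechanical energy is conserved: ½mv² = U₁ − U₂ = kQq(1/r₁ − 1/r₂).
U₁ − U₂ = (8.99×10⁹ N·m²/C²)(-6.32×10⁻⁹ C)(4.99×10⁻⁹ C)(1/0.407 − 1/0.382) = 4.56×10⁻⁸ J.
v = √(2·4.56×10⁻⁸/9.84×10⁻³) = 3.04×10⁻³ m/s.

3.04×10⁻³ m/s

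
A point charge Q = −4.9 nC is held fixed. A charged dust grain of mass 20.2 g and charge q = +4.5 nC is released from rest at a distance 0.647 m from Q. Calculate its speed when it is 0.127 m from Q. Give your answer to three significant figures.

Only the electrostatic force acts, so mechanical energy is conserved: ½mv² = U₁ − U₂ = kQq(1/r₁ − 1/r₂).
U₁ − U₂ = (8.99×10⁹ N·m²/C²)(-4.90×10⁻⁹ C)(4.50×10⁻⁹ C)(1/0.647 − 1/0.127) = 1.25×10⁻⁶ J.
v = √(2·1.25×10⁻⁶/0.0202) = 0.0111 m/s.

0.0111 m/s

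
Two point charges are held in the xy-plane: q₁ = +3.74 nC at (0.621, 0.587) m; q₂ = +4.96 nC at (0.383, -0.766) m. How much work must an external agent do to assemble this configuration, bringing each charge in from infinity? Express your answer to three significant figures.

1.21×10⁻⁷ J

The work to assemble the configuration equals its total potential energy, U = Σ kqᵢqⱼ/rᵢⱼ over all pairs.
Pair separations: r₁₂ = 1.37 m.
U = (1.21×10⁻⁷) = 1.21×10⁻⁷ J.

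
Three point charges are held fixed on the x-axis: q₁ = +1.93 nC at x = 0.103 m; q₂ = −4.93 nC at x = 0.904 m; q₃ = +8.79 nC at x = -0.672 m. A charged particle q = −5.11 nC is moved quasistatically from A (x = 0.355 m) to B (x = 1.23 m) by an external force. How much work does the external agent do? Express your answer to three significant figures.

For quasistatic motion the external work equals the change in potential energy: W_ext = qΔV = q(V_B − V_A).
At A: distances to the source charges are 0.252 m, 0.549 m, 1.03 m; V_A = Σ kqᵢ/rᵢ = 65.1 V.
At B: distances to the source charges are 1.13 m, 0.326 m, 1.90 m; V_B = Σ kqᵢ/rᵢ = -79.0 V.
ΔV = V_B − V_A = -144 V.
W_ext = qΔV = (-5.11×10⁻⁹ C)(-144 V) = 7.36×10⁻⁷ J.

7.36×10⁻⁷ J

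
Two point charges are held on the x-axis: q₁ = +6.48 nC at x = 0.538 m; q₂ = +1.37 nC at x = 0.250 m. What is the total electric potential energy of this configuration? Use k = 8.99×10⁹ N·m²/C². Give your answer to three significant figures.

The assembly work is the sum of pairwise potential energies, U = Σ_{i<j} kqᵢqⱼ/rᵢⱼ.
Pair separations: r₁₂ = 0.288 m.
U = (2.77×10⁻⁷) = 2.77×10⁻⁷ J.

2.77×10⁻⁷ J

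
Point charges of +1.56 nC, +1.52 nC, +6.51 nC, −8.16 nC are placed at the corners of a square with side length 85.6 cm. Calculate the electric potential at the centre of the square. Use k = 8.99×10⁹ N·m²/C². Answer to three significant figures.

21.2 V

The total potential is the scalar sum of each charge's contribution, V = Σ kqᵢ/rᵢ.
The distance from each corner to the centre is a√2/2 = 0.605 m.
V = k[(1.56×10⁻⁹)/(0.605) + (1.52×10⁻⁹)/(0.605) + (6.51×10⁻⁹)/(0.605) + (-8.16×10⁻⁹)/(0.605)] = 21.2 V.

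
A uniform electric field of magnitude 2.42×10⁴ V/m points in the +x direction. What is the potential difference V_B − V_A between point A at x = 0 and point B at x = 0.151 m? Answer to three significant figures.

-3650 V

In a uniform field, potential decreases in the direction of E: V_B − V_A = −E·Δx.
V_B − V_A = −(2.42×10⁴ V/m)(0.151 m) = -3650 V.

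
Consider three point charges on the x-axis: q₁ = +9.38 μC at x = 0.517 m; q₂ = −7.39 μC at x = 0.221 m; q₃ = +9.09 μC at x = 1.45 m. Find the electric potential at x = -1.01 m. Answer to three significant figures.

Electric potential is a scalar, so the contributions from each charge add algebraically: V = Σ kqᵢ/rᵢ.
Distances from the field point to each charge: r₁ = 1.53 m, r₂ = 1.23 m, r₃ = 2.46 m.
V = k[(9.38×10⁻⁶)/(1.53) + (-7.39×10⁻⁶)/(1.23) + (9.09×10⁻⁶)/(2.46)] = 3.45×10⁴ V.

3.45×10⁴ V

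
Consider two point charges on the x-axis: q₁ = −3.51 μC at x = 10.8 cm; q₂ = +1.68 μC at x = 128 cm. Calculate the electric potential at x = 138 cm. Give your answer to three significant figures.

1.26×10⁵ V

The total potential is the scalar sum of each charge's contribution, V = Σ kqᵢ/rᵢ.
Distances from the field point to each charge: r₁ = 1.27 m, r₂ = 0.100 m.
V = k[(-3.51×10⁻⁶)/(1.27) + (1.68×10⁻⁶)/(0.100)] = 1.26×10⁵ V.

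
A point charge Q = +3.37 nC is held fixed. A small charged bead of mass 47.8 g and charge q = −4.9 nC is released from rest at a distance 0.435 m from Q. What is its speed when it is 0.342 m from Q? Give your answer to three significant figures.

Only the electrostatic force acts, so mechanical energy is conserved: ½mv² = U₁ − U₂ = kQq(1/r₁ − 1/r₂).
U₁ − U₂ = (8.99×10⁹ N·m²/C²)(3.37×10⁻⁹ C)(-4.90×10⁻⁹ C)(1/0.435 − 1/0.342) = 9.28×10⁻⁸ J.
v = √(2·9.28×10⁻⁸/0.0478) = 1.97×10⁻³ m/s.

1.97×10⁻³ m/s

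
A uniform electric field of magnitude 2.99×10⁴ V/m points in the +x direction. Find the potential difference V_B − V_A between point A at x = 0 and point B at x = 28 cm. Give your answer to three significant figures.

In a uniform field, potential decreases in the direction of E: V_B − V_A = −E·Δx.
V_B − V_A = −(2.99×10⁴ V/m)(0.280 m) = -8370 V.

-8370 V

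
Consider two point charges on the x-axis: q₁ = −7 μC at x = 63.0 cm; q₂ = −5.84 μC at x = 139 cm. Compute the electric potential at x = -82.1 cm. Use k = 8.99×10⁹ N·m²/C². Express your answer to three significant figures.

-6.71×10⁴ V

The total potential is the scalar sum of each charge's contribution, V = Σ kqᵢ/rᵢ.
Distances from the field point to each charge: r₁ = 1.45 m, r₂ = 2.21 m.
V = k[(-7.00×10⁻⁶)/(1.45) + (-5.84×10⁻⁶)/(2.21)] = -6.71×10⁴ V.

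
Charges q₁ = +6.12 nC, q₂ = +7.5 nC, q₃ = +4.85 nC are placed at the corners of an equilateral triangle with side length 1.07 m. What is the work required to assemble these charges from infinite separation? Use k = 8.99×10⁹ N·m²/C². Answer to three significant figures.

The assembly work is the sum of pairwise potential energies, U = Σ_{i<j} kqᵢqⱼ/rᵢⱼ.
All three pair separations equal the side length, 1.07 m.
U = (3.86×10⁻⁷) + (2.49×10⁻⁷) + (3.06×10⁻⁷) = 9.41×10⁻⁷ J.

9.41×10⁻⁷ J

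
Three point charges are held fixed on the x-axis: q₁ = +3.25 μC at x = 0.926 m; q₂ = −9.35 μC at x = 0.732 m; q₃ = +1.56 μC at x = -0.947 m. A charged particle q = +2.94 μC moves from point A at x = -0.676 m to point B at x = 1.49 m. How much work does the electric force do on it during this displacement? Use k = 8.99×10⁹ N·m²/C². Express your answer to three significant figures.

0.187 J

The work done by the electric force is W_field = −ΔU = −q(V_B − V_A) = q(V_A − V_B).
At A: distances to the source charges are 1.60 m, 1.41 m, 0.271 m; V_A = Σ kqᵢ/rᵢ = 1.03×10⁴ V.
At B: distances to the source charges are 0.564 m, 0.758 m, 2.44 m; V_B = Σ kqᵢ/rᵢ = -5.33×10⁴ V.
ΔV = V_B − V_A = -6.36×10⁴ V.
W_field = −qΔV = −(2.94×10⁻⁶ C)(-6.36×10⁴ V) = 0.187 J.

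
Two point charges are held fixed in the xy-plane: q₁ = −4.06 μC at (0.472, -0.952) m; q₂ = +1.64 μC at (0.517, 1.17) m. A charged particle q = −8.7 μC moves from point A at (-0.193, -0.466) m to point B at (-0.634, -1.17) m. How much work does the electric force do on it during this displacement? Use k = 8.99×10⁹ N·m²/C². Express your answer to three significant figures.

The work done by the electric force is W_field = −ΔU = −q(V_B − V_A) = q(V_A − V_B).
At A: distances to the source charges are 0.824 m, 1.78 m; V_A = Σ kqᵢ/rᵢ = -3.60×10⁴ V.
At B: distances to the source charges are 1.13 m, 2.61 m; V_B = Σ kqᵢ/rᵢ = -2.67×10⁴ V.
ΔV = V_B − V_A = 9320 V.
W_field = −qΔV = −(-8.70×10⁻⁶ C)(9320 V) = 0.0811 J.

0.0811 J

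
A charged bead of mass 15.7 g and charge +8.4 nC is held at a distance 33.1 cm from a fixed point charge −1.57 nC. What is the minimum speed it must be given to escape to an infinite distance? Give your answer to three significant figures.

To just escape, total mechanical energy must reach zero at infinity: ½mv²_min + U = 0, so ½mv²_min = −U = |kQq|/r.
|U| = |kQq|/r = (8.99×10⁹ N·m²/C²)(1.57×10⁻⁹)(8.40×10⁻⁹)/(0.331) = 3.58×10⁻⁷ J.
v_min = √(2|U|/m) = √(2·3.58×10⁻⁷/0.0157) = 6.75×10⁻³ m/s.

6.75×10⁻³ m/s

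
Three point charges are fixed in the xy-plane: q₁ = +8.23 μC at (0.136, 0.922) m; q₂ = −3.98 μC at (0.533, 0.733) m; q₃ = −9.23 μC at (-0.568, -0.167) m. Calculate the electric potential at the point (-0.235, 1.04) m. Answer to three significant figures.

Electric potential is a scalar, so the contributions from each charge add algebraically: V = Σ kqᵢ/rᵢ.
Distances from the field point to each charge: r₁ = 0.389 m, r₂ = 0.827 m, r₃ = 1.25 m.
V = k[(8.23×10⁻⁶)/(0.389) + (-3.98×10⁻⁶)/(0.827) + (-9.23×10⁻⁶)/(1.25)] = 8.05×10⁴ V.

8.05×10⁴ V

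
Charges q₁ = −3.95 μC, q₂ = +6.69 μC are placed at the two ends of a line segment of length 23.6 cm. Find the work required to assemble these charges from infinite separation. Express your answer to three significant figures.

The work to assemble the configuration equals its total potential energy, U = Σ kqᵢqⱼ/rᵢⱼ over all pairs.
The separation is r = 0.236 m.
U = (-1.01) = -1.01 J.

-1.01 J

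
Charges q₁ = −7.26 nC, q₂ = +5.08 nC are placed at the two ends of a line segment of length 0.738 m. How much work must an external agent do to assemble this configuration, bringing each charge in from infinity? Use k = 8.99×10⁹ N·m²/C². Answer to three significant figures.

-4.49×10⁻⁷ J

The work to assemble the configuration equals its total potential energy, U = Σ kqᵢqⱼ/rᵢⱼ over all pairs.
The separation is r = 0.738 m.
U = (-4.49×10⁻⁷) = -4.49×10⁻⁷ J.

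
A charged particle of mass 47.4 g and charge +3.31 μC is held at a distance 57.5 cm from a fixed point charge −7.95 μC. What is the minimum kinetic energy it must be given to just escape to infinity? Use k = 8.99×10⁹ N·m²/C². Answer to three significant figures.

0.411 J

To just escape, total mechanical energy must reach zero at infinity: ½mv²_min + U = 0, so ½mv²_min = −U = |kQq|/r.
|U| = |kQq|/r = (8.99×10⁹ N·m²/C²)(7.95×10⁻⁶)(3.31×10⁻⁶)/(0.575) = 0.411 J.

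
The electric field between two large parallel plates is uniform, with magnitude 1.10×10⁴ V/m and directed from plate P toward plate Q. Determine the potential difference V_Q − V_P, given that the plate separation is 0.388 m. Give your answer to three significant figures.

-4270 V

In a uniform field, potential decreases in the direction of E: ΔV = −E·d for a displacement d parallel to E.
Going from P to Q is a displacement of 0.388 m along the field, so V_Q − V_P = −Ed = -4270 V.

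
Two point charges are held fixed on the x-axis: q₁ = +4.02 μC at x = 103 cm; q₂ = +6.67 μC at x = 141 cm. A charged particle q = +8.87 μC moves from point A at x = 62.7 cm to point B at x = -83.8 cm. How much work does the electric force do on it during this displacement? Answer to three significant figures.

1.07 J

The work done by the electric force is W_field = −ΔU = −q(V_B − V_A) = q(V_A − V_B).
At A: distances to the source charges are 0.403 m, 0.783 m; V_A = Σ kqᵢ/rᵢ = 1.66×10⁵ V.
At B: distances to the source charges are 1.87 m, 2.25 m; V_B = Σ kqᵢ/rᵢ = 4.60×10⁴ V.
ΔV = V_B − V_A = -1.20×10⁵ V.
W_field = −qΔV = −(8.87×10⁻⁶ C)(-1.20×10⁵ V) = 1.07 J.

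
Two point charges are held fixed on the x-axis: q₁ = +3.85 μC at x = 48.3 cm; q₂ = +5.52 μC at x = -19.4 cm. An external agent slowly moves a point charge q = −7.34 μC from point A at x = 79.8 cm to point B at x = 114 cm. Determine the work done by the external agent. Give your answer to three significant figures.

For quasistatic motion the external work equals the change in potential energy: W_ext = qΔV = q(V_B − V_A).
At A: distances to the source charges are 0.315 m, 0.992 m; V_A = Σ kqᵢ/rᵢ = 1.60×10⁵ V.
At B: distances to the source charges are 0.657 m, 1.33 m; V_B = Σ kqᵢ/rᵢ = 8.99×10⁴ V.
ΔV = V_B − V_A = -7.00×10⁴ V.
W_ext = qΔV = (-7.34×10⁻⁶ C)(-7.00×10⁴ V) = 0.514 J.

0.514 J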